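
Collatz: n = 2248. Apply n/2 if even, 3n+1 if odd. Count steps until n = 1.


2248 → 1124 → 562 → 281 → 844 → 422 → 211 → 634 → 317 → 952 → 476 → 238 → 119 → 358 → 179 → 538 → 269 → 808 → 404 → 202 → 101 → 304 → 152 → 76 → 38 → 19 → 58 → 29 → 88 → 44 → 22 → 11 → 34 → 17 → 52 → 26 → 13 → 40 → 20 → 10 → 5 → 16 → 8 → 4 → 2 → 1
Total steps = 45

45 steps


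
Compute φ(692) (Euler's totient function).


692 = 2^2 × 173
Prime factors: 2, 173
φ(692) = 692 × (1-1/2) × (1-1/173)
= 692 × 1/2 × 172/173 = 344

φ(692) = 344


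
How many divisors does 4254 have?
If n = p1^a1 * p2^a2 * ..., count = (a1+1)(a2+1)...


4254 = 2^1 × 3^1 × 709^1
d(4254) = (1+1) × (1+1) × (1+1) = 8

8 divisors


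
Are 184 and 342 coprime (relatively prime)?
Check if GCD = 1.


Euclidean algorithm:
342 = 1 * 184 + 158
184 = 1 * 158 + 26
158 = 6 * 26 + 2
26 = 13 * 2 + 0
GCD(184, 342) = 2

No, not coprime (GCD = 2)


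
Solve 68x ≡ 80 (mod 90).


GCD(68, 90) = 2 divides 80
Divide: 34x ≡ 40 (mod 45)
x ≡ 25 (mod 45)


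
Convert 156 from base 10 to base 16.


156 (base 10) = 156 (decimal)
156 (decimal) = 9C (base 16)


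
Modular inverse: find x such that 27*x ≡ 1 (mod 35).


Use the extended Euclidean algorithm on (35, 27); each row r = 35*s + 27*t:
r=35, s=1, t=0
r=27, s=0, t=1
q=1: r=8, s=1, t=-1   [35*(1) + 27*(-1) = 8]
q=3: r=3, s=-3, t=4   [35*(-3) + 27*(4) = 3]
q=2: r=2, s=7, t=-9   [35*(7) + 27*(-9) = 2]
q=1: r=1, s=-10, t=13   [35*(-10) + 27*(13) = 1]
q=2: r=0, s=27, t=-35   [35*(27) + 27*(-35) = 0]
GCD = 1 with t = 13, so 27*(13) ≡ 1 (mod 35)
Inverse = 13 mod 35 = 13
Check: 27 * 13 = 351 ≡ 1 (mod 35)

27^(-1) ≡ 13 (mod 35)


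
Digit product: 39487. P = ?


3 × 9 × 4 × 8 × 7 = 6048


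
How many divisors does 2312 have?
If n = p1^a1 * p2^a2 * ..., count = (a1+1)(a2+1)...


2312 = 2^3 × 17^2
d(2312) = (3+1) × (2+1) = 12

12 divisors


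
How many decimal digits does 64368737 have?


64368737 has 8 digits in base 10
floor(log10(64368737)) + 1 = floor(7.8087) + 1 = 8

8 digits (base 10)


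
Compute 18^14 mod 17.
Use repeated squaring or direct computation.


18^1 mod 17 = 1
18^2 mod 17 = 1
18^3 mod 17 = 1
18^4 mod 17 = 1
18^5 mod 17 = 1
18^6 mod 17 = 1
18^7 mod 17 = 1
18^8 mod 17 = 1
18^9 mod 17 = 1
18^10 mod 17 = 1
18^11 mod 17 = 1
18^12 mod 17 = 1
18^13 mod 17 = 1
18^14 mod 17 = 1


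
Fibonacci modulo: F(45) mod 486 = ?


F(k) mod 486 for k=1..45:
1, 1, 2, 3, 5, 8, 13, 21, 34, 55, 89, 144, 233, 377, 124, 15, 139, 154, 293, 447, 254, 215, 469, 198, 181, 379, 74, 453, 41, 8, 49, 57, 106, 163, 269, 432, 215, 161, 376, 51, 427, 478, 419, 411, 344
F(45) mod 486 = 344


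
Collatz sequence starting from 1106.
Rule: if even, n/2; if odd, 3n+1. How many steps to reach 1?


1106 → 553 → 1660 → 830 → 415 → 1246 → 623 → 1870 → 935 → 2806 → 1403 → 4210 → 2105 → 6316 → 3158 → 1579 → 4738 → 2369 → 7108 → 3554 → 1777 → 5332 → 2666 → 1333 → 4000 → 2000 → 1000 → 500 → 250 → 125 → 376 → 188 → 94 → 47 → 142 → 71 → 214 → 107 → 322 → 161 → 484 → 242 → 121 → 364 → 182 → 91 → 274 → 137 → 412 → 206 → 103 → 310 → 155 → 466 → 233 → 700 → 350 → 175 → 526 → 263 → 790 → 395 → 1186 → 593 → 1780 → 890 → 445 → 1336 → 668 → 334 → 167 → 502 → 251 → 754 → 377 → 1132 → 566 → 283 → 850 → 425 → 1276 → 638 → 319 → 958 → 479 → 1438 → 719 → 2158 → 1079 → 3238 → 1619 → 4858 → 2429 → 7288 → 3644 → 1822 → 911 → 2734 → 1367 → 4102 → 2051 → 6154 → 3077 → 9232 → 4616 → 2308 → 1154 → 577 → 1732 → 866 → 433 → 1300 → 650 → 325 → 976 → 488 → 244 → 122 → 61 → 184 → 92 → 46 → 23 → 70 → 35 → 106 → 53 → 160 → 80 → 40 → 20 → 10 → 5 → 16 → 8 → 4 → 2 → 1
Total steps = 137

137 steps


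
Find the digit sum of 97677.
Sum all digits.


9 + 7 + 6 + 7 + 7 = 36


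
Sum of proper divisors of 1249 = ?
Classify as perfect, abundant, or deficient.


Proper divisors: 1
Sum = 1 = 1
1 < 1249 → deficient

s(1249) = 1 (deficient)


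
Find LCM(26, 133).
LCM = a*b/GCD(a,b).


GCD(26, 133) = 1
LCM = 26*133/1 = 3458/1 = 3458

LCM = 3458


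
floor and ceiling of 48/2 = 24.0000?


48/2 = 24.0000
floor = 24
ceil = 24

floor = 24, ceil = 24


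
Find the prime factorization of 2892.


2892 / 2 = 1446
1446 / 2 = 723
723 / 3 = 241
241 / 241 = 1
2892 = 2^2 × 3 × 241


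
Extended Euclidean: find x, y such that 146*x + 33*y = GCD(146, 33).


Tabular extended Euclidean (each row: r = 146*s + 33*t):
r=146, s=1, t=0
r=33, s=0, t=1
q=4: r=14, s=1, t=-4   [146*(1) + 33*(-4) = 14]
q=2: r=5, s=-2, t=9   [146*(-2) + 33*(9) = 5]
q=2: r=4, s=5, t=-22   [146*(5) + 33*(-22) = 4]
q=1: r=1, s=-7, t=31   [146*(-7) + 33*(31) = 1]
q=4: r=0, s=33, t=-146   [146*(33) + 33*(-146) = 0]
GCD = 1; from the row with r=1: x=-7, y=31
Check: 146*(-7) + 33*(31) = -1022 + 1023 = 1

GCD = 1, x = -7, y = 31


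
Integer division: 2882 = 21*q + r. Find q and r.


2882 = 21 * 137 + 5
Check: 2877 + 5 = 2882

q = 137, r = 5


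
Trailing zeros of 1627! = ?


floor(1627/5) = 325
floor(1627/25) = 65
floor(1627/125) = 13
floor(1627/625) = 2
Total = 405

405 trailing zeros


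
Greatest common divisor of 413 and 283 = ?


413 = 1 * 283 + 130
283 = 2 * 130 + 23
130 = 5 * 23 + 15
23 = 1 * 15 + 8
15 = 1 * 8 + 7
8 = 1 * 7 + 1
7 = 7 * 1 + 0
GCD = 1


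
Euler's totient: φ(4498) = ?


4498 = 2 × 13 × 173
Prime factors: 2, 13, 173
φ(4498) = 4498 × (1-1/2) × (1-1/13) × (1-1/173)
= 4498 × 1/2 × 12/13 × 172/173 = 2064

φ(4498) = 2064


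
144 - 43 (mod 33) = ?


144 - 43 = 101
101 mod 33 = 2


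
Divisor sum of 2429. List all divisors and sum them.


Divisors of 2429: 1, 7, 347, 2429
Sum = 1 + 7 + 347 + 2429 = 2784

σ(2429) = 2784


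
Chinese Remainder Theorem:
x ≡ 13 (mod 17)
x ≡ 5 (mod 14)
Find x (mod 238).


M = 17*14 = 238
M1 = M/17 = 14, M2 = M/14 = 17
M1^(-1) mod 17 = 11, M2^(-1) mod 14 = 5
x = 13*14*11 + 5*17*5 = 2427
2427 mod 238 = 47
Check: 47 mod 17 = 13 ✓, 47 mod 14 = 5 ✓

x ≡ 47 (mod 238)


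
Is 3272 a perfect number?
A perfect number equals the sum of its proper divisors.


Proper divisors of 3272: 1, 2, 4, 8, 409, 818, 1636
Sum = 1 + 2 + 4 + 8 + 409 + 818 + 1636 = 2878

No, 3272 is not perfect (2878 ≠ 3272)


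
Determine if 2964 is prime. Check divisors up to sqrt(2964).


2964 / 2 = 1482 (exact division)
2964 is NOT prime.

No, 2964 is not prime


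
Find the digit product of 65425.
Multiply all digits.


6 × 5 × 4 × 2 × 5 = 1200


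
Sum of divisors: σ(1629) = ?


Divisors of 1629: 1, 3, 9, 181, 543, 1629
Sum = 1 + 3 + 9 + 181 + 543 + 1629 = 2366

σ(1629) = 2366


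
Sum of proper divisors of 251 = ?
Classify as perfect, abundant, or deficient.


Proper divisors: 1
Sum = 1 = 1
1 < 251 → deficient

s(251) = 1 (deficient)


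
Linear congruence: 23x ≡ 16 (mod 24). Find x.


GCD(23, 24) = 1, unique solution
a^(-1) mod 24 = 23
x = 23 * 16 mod 24 = 8

x ≡ 8 (mod 24)


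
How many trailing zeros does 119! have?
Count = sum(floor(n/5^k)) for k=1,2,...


floor(119/5) = 23
floor(119/25) = 4
Total = 27

27 trailing zeros


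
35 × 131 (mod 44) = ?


35 × 131 = 4585
4585 mod 44 = 9


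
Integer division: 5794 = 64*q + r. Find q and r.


5794 = 64 * 90 + 34
Check: 5760 + 34 = 5794

q = 90, r = 34


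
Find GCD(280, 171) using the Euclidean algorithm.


280 = 1 * 171 + 109
171 = 1 * 109 + 62
109 = 1 * 62 + 47
62 = 1 * 47 + 15
47 = 3 * 15 + 2
15 = 7 * 2 + 1
2 = 2 * 1 + 0
GCD = 1


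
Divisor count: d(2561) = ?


2561 = 13^1 × 197^1
d(2561) = (1+1) × (1+1) = 4

4 divisors


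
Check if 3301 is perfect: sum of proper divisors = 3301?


Proper divisors of 3301: 1
Sum = 1 = 1

No, 3301 is not perfect (1 ≠ 3301)


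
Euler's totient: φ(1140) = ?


1140 = 2^2 × 3 × 5 × 19
Prime factors: 2, 3, 5, 19
φ(1140) = 1140 × (1-1/2) × (1-1/3) × (1-1/5) × (1-1/19)
= 1140 × 1/2 × 2/3 × 4/5 × 18/19 = 288

φ(1140) = 288


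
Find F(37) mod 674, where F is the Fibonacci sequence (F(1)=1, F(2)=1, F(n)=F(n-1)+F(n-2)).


F(k) mod 674 for k=1..37:
1, 1, 2, 3, 5, 8, 13, 21, 34, 55, 89, 144, 233, 377, 610, 313, 249, 562, 137, 25, 162, 187, 349, 536, 211, 73, 284, 357, 641, 324, 291, 615, 232, 173, 405, 578, 309
F(37) mod 674 = 309


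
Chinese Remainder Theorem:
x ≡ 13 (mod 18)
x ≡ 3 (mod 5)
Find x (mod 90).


M = 18*5 = 90
M1 = M/18 = 5, M2 = M/5 = 18
M1^(-1) mod 18 = 11, M2^(-1) mod 5 = 2
x = 13*5*11 + 3*18*2 = 823
823 mod 90 = 13
Check: 13 mod 18 = 13 ✓, 13 mod 5 = 3 ✓

x ≡ 13 (mod 90)


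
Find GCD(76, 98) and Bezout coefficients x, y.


Tabular extended Euclidean (each row: r = 76*s + 98*t):
r=76, s=1, t=0
r=98, s=0, t=1
q=0: r=76, s=1, t=0   [76*(1) + 98*(0) = 76]
q=1: r=22, s=-1, t=1   [76*(-1) + 98*(1) = 22]
q=3: r=10, s=4, t=-3   [76*(4) + 98*(-3) = 10]
q=2: r=2, s=-9, t=7   [76*(-9) + 98*(7) = 2]
q=5: r=0, s=49, t=-38   [76*(49) + 98*(-38) = 0]
GCD = 2; from the row with r=2: x=-9, y=7
Check: 76*(-9) + 98*(7) = -684 + 686 = 2

GCD = 2, x = -9, y = 7


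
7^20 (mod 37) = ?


7^1 mod 37 = 7
7^2 mod 37 = 12
7^3 mod 37 = 10
7^4 mod 37 = 33
7^5 mod 37 = 9
7^6 mod 37 = 26
7^7 mod 37 = 34
7^8 mod 37 = 16
7^9 mod 37 = 1
7^10 mod 37 = 7
7^11 mod 37 = 12
7^12 mod 37 = 10
7^13 mod 37 = 33
7^14 mod 37 = 9
7^15 mod 37 = 26
7^16 mod 37 = 34
7^17 mod 37 = 16
7^18 mod 37 = 1
7^19 mod 37 = 7
7^20 mod 37 = 12


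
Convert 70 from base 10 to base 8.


70 (base 10) = 70 (decimal)
70 (decimal) = 106 (base 8)


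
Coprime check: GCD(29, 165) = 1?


Euclidean algorithm:
165 = 5 * 29 + 20
29 = 1 * 20 + 9
20 = 2 * 9 + 2
9 = 4 * 2 + 1
2 = 2 * 1 + 0
GCD(29, 165) = 1

Yes, coprime (GCD = 1)


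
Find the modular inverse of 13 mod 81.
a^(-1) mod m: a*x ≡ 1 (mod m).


Use the extended Euclidean algorithm on (81, 13); each row r = 81*s + 13*t:
r=81, s=1, t=0
r=13, s=0, t=1
q=6: r=3, s=1, t=-6   [81*(1) + 13*(-6) = 3]
q=4: r=1, s=-4, t=25   [81*(-4) + 13*(25) = 1]
q=3: r=0, s=13, t=-81   [81*(13) + 13*(-81) = 0]
GCD = 1 with t = 25, so 13*(25) ≡ 1 (mod 81)
Inverse = 25 mod 81 = 25
Check: 13 * 25 = 325 ≡ 1 (mod 81)

13^(-1) ≡ 25 (mod 81)


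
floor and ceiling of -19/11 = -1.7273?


-19/11 = -1.7273
floor = -2
ceil = -1

floor = -2, ceil = -1


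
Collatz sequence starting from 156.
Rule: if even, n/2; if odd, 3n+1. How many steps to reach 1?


156 → 78 → 39 → 118 → 59 → 178 → 89 → 268 → 134 → 67 → 202 → 101 → 304 → 152 → 76 → 38 → 19 → 58 → 29 → 88 → 44 → 22 → 11 → 34 → 17 → 52 → 26 → 13 → 40 → 20 → 10 → 5 → 16 → 8 → 4 → 2 → 1
Total steps = 36

36 steps


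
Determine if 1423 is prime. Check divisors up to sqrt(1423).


Check divisors up to sqrt(1423) = 37.7227
No divisors found.
1423 is prime.

Yes, 1423 is prime


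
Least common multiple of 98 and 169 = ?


GCD(98, 169) = 1
LCM = 98*169/1 = 16562/1 = 16562

LCM = 16562


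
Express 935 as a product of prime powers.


935 / 5 = 187
187 / 11 = 17
17 / 17 = 1
935 = 5 × 11 × 17


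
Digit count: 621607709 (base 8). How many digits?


621607709 in base 8 = 4503175435
Number of digits = 10

10 digits (base 8)


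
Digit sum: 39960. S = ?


3 + 9 + 9 + 6 + 0 = 27


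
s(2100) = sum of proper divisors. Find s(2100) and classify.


Proper divisors: 1, 2, 3, 4, 5, 6, 7, 10, 12, 14, 15, 20, 21, 25, 28, 30, 35, 42, 50, 60, 70, 75, 84, 100, 105, 140, 150, 175, 210, 300, 350, 420, 525, 700, 1050
Sum = 1 + 2 + 3 + 4 + 5 + 6 + 7 + 10 + 12 + 14 + 15 + 20 + 21 + 25 + 28 + 30 + 35 + 42 + 50 + 60 + 70 + 75 + 84 + 100 + 105 + 140 + 150 + 175 + 210 + 300 + 350 + 420 + 525 + 700 + 1050 = 4844
4844 > 2100 → abundant

s(2100) = 4844 (abundant)


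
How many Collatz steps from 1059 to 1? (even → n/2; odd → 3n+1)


1059 → 3178 → 1589 → 4768 → 2384 → 1192 → 596 → 298 → 149 → 448 → 224 → 112 → 56 → 28 → 14 → 7 → 22 → 11 → 34 → 17 → 52 → 26 → 13 → 40 → 20 → 10 → 5 → 16 → 8 → 4 → 2 → 1
Total steps = 31

31 steps


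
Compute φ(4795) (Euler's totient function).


4795 = 5 × 7 × 137
Prime factors: 5, 7, 137
φ(4795) = 4795 × (1-1/5) × (1-1/7) × (1-1/137)
= 4795 × 4/5 × 6/7 × 136/137 = 3264

φ(4795) = 3264


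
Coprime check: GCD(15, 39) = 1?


Euclidean algorithm:
39 = 2 * 15 + 9
15 = 1 * 9 + 6
9 = 1 * 6 + 3
6 = 2 * 3 + 0
GCD(15, 39) = 3

No, not coprime (GCD = 3)


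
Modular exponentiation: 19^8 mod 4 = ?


19^1 mod 4 = 3
19^2 mod 4 = 1
19^3 mod 4 = 3
19^4 mod 4 = 1
19^5 mod 4 = 3
19^6 mod 4 = 1
19^7 mod 4 = 3
19^8 mod 4 = 1


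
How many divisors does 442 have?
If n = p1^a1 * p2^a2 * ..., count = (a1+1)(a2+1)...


442 = 2^1 × 13^1 × 17^1
d(442) = (1+1) × (1+1) × (1+1) = 8

8 divisors


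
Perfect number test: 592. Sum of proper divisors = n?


Proper divisors of 592: 1, 2, 4, 8, 16, 37, 74, 148, 296
Sum = 1 + 2 + 4 + 8 + 16 + 37 + 74 + 148 + 296 = 586

No, 592 is not perfect (586 ≠ 592)


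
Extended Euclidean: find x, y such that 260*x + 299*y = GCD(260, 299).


Tabular extended Euclidean (each row: r = 260*s + 299*t):
r=260, s=1, t=0
r=299, s=0, t=1
q=0: r=260, s=1, t=0   [260*(1) + 299*(0) = 260]
q=1: r=39, s=-1, t=1   [260*(-1) + 299*(1) = 39]
q=6: r=26, s=7, t=-6   [260*(7) + 299*(-6) = 26]
q=1: r=13, s=-8, t=7   [260*(-8) + 299*(7) = 13]
q=2: r=0, s=23, t=-20   [260*(23) + 299*(-20) = 0]
GCD = 13; from the row with r=13: x=-8, y=7
Check: 260*(-8) + 299*(7) = -2080 + 2093 = 13

GCD = 13, x = -8, y = 7


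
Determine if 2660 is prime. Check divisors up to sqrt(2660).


2660 / 2 = 1330 (exact division)
2660 is NOT prime.

No, 2660 is not prime


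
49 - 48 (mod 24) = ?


49 - 48 = 1
1 mod 24 = 1


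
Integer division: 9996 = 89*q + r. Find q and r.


9996 = 89 * 112 + 28
Check: 9968 + 28 = 9996

q = 112, r = 28


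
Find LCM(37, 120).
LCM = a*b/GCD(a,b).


GCD(37, 120) = 1
LCM = 37*120/1 = 4440/1 = 4440

LCM = 4440


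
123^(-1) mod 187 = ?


Use the extended Euclidean algorithm on (187, 123); each row r = 187*s + 123*t:
r=187, s=1, t=0
r=123, s=0, t=1
q=1: r=64, s=1, t=-1   [187*(1) + 123*(-1) = 64]
q=1: r=59, s=-1, t=2   [187*(-1) + 123*(2) = 59]
q=1: r=5, s=2, t=-3   [187*(2) + 123*(-3) = 5]
q=11: r=4, s=-23, t=35   [187*(-23) + 123*(35) = 4]
q=1: r=1, s=25, t=-38   [187*(25) + 123*(-38) = 1]
q=4: r=0, s=-123, t=187   [187*(-123) + 123*(187) = 0]
GCD = 1 with t = -38, so 123*(-38) ≡ 1 (mod 187)
Inverse = -38 mod 187 = 149
Check: 123 * 149 = 18327 ≡ 1 (mod 187)

123^(-1) ≡ 149 (mod 187)


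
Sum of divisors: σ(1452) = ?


Divisors of 1452: 1, 2, 3, 4, 6, 11, 12, 22, 33, 44, 66, 121, 132, 242, 363, 484, 726, 1452
Sum = 1 + 2 + 3 + 4 + 6 + 11 + 12 + 22 + 33 + 44 + 66 + 121 + 132 + 242 + 363 + 484 + 726 + 1452 = 3724

σ(1452) = 3724


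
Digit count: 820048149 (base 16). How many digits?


820048149 in base 16 = 30E0F115
Number of digits = 8

8 digits (base 16)


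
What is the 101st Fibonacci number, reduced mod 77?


F(k) mod 77 for k=1..101:
1, 1, 2, 3, 5, 8, 13, 21, 34, 55, 12, 67, 2, 69, 71, 63, 57, 43, 23, 66, 12, 1, 13, 14, 27, 41, 68, 32, 23, 55, 1, 56, 57, 36, 16, 52, 68, 43, 34, 0, 34, 34, 68, 25, 16, 41, 57, 21, 1, 22, 23, 45, 68, 36, 27, 63, 13, 76, 12, 11, 23, 34, 57, 14, 71, 8, 2, 10, 12, 22, 34, 56, 13, 69, 5, 74, 2, 76, 1, 0, 1, 1, 2, 3, 5, 8, 13, 21, 34, 55, 12, 67, 2, 69, 71, 63, 57, 43, 23, 66, 12
F(101) mod 77 = 12


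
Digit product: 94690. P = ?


9 × 4 × 6 × 9 × 0 = 0


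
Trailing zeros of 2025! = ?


floor(2025/5) = 405
floor(2025/25) = 81
floor(2025/125) = 16
floor(2025/625) = 3
Total = 505

505 trailing zeros


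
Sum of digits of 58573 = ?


5 + 8 + 5 + 7 + 3 = 28


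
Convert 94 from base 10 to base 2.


94 (base 10) = 94 (decimal)
94 (decimal) = 1011110 (base 2)


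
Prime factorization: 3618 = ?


3618 / 2 = 1809
1809 / 3 = 603
603 / 3 = 201
201 / 3 = 67
67 / 67 = 1
3618 = 2 × 3^3 × 67


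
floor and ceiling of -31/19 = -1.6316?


-31/19 = -1.6316
floor = -2
ceil = -1

floor = -2, ceil = -1


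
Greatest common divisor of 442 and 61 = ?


442 = 7 * 61 + 15
61 = 4 * 15 + 1
15 = 15 * 1 + 0
GCD = 1


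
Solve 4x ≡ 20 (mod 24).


GCD(4, 24) = 4 divides 20
Divide: 1x ≡ 5 (mod 6)
x ≡ 5 (mod 6)


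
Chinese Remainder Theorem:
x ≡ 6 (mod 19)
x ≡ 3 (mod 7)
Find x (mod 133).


M = 19*7 = 133
M1 = M/19 = 7, M2 = M/7 = 19
M1^(-1) mod 19 = 11, M2^(-1) mod 7 = 3
x = 6*7*11 + 3*19*3 = 633
633 mod 133 = 101
Check: 101 mod 19 = 6 ✓, 101 mod 7 = 3 ✓

x ≡ 101 (mod 133)


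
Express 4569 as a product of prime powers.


4569 / 3 = 1523
1523 / 1523 = 1
4569 = 3 × 1523


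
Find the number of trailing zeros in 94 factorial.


floor(94/5) = 18
floor(94/25) = 3
Total = 21

21 trailing zeros


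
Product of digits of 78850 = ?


7 × 8 × 8 × 5 × 0 = 0


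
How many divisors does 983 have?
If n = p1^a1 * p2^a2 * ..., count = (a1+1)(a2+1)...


983 = 983^1
d(983) = (1+1) = 2

2 divisors


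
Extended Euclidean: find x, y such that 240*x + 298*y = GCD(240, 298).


Tabular extended Euclidean (each row: r = 240*s + 298*t):
r=240, s=1, t=0
r=298, s=0, t=1
q=0: r=240, s=1, t=0   [240*(1) + 298*(0) = 240]
q=1: r=58, s=-1, t=1   [240*(-1) + 298*(1) = 58]
q=4: r=8, s=5, t=-4   [240*(5) + 298*(-4) = 8]
q=7: r=2, s=-36, t=29   [240*(-36) + 298*(29) = 2]
q=4: r=0, s=149, t=-120   [240*(149) + 298*(-120) = 0]
GCD = 2; from the row with r=2: x=-36, y=29
Check: 240*(-36) + 298*(29) = -8640 + 8642 = 2

GCD = 2, x = -36, y = 29


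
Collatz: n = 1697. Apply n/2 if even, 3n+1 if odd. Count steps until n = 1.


1697 → 5092 → 2546 → 1273 → 3820 → 1910 → 955 → 2866 → 1433 → 4300 → 2150 → 1075 → 3226 → 1613 → 4840 → 2420 → 1210 → 605 → 1816 → 908 → 454 → 227 → 682 → 341 → 1024 → 512 → 256 → 128 → 64 → 32 → 16 → 8 → 4 → 2 → 1
Total steps = 34

34 steps


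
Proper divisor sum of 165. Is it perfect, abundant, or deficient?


Proper divisors: 1, 3, 5, 11, 15, 33, 55
Sum = 1 + 3 + 5 + 11 + 15 + 33 + 55 = 123
123 < 165 → deficient

s(165) = 123 (deficient)


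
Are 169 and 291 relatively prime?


Euclidean algorithm:
291 = 1 * 169 + 122
169 = 1 * 122 + 47
122 = 2 * 47 + 28
47 = 1 * 28 + 19
28 = 1 * 19 + 9
19 = 2 * 9 + 1
9 = 9 * 1 + 0
GCD(169, 291) = 1

Yes, coprime (GCD = 1)


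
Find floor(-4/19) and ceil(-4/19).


-4/19 = -0.2105
floor = -1
ceil = 0

floor = -1, ceil = 0


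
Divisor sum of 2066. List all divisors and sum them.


Divisors of 2066: 1, 2, 1033, 2066
Sum = 1 + 2 + 1033 + 2066 = 3102

σ(2066) = 3102


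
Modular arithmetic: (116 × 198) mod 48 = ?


116 × 198 = 22968
22968 mod 48 = 24


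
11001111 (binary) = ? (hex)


11001111 (base 2) = 207 (decimal)
207 (decimal) = CF (base 16)


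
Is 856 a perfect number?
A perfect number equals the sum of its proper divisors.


Proper divisors of 856: 1, 2, 4, 8, 107, 214, 428
Sum = 1 + 2 + 4 + 8 + 107 + 214 + 428 = 764

No, 856 is not perfect (764 ≠ 856)


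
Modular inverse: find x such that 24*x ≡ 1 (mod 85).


Use the extended Euclidean algorithm on (85, 24); each row r = 85*s + 24*t:
r=85, s=1, t=0
r=24, s=0, t=1
q=3: r=13, s=1, t=-3   [85*(1) + 24*(-3) = 13]
q=1: r=11, s=-1, t=4   [85*(-1) + 24*(4) = 11]
q=1: r=2, s=2, t=-7   [85*(2) + 24*(-7) = 2]
q=5: r=1, s=-11, t=39   [85*(-11) + 24*(39) = 1]
q=2: r=0, s=24, t=-85   [85*(24) + 24*(-85) = 0]
GCD = 1 with t = 39, so 24*(39) ≡ 1 (mod 85)
Inverse = 39 mod 85 = 39
Check: 24 * 39 = 936 ≡ 1 (mod 85)

24^(-1) ≡ 39 (mod 85)


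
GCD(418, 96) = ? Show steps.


418 = 4 * 96 + 34
96 = 2 * 34 + 28
34 = 1 * 28 + 6
28 = 4 * 6 + 4
6 = 1 * 4 + 2
4 = 2 * 2 + 0
GCD = 2


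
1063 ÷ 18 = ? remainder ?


1063 = 18 * 59 + 1
Check: 1062 + 1 = 1063

q = 59, r = 1


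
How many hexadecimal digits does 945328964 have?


945328964 in base 16 = 38589344
Number of digits = 8

8 digits (base 16)


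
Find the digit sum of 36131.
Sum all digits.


3 + 6 + 1 + 3 + 1 = 14


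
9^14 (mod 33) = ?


9^1 mod 33 = 9
9^2 mod 33 = 15
9^3 mod 33 = 3
9^4 mod 33 = 27
9^5 mod 33 = 12
9^6 mod 33 = 9
9^7 mod 33 = 15
9^8 mod 33 = 3
9^9 mod 33 = 27
9^10 mod 33 = 12
9^11 mod 33 = 9
9^12 mod 33 = 15
9^13 mod 33 = 3
9^14 mod 33 = 27


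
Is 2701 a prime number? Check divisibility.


2701 / 37 = 73 (exact division)
2701 is NOT prime.

No, 2701 is not prime


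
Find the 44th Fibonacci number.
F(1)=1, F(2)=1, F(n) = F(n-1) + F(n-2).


Sequence: 1, 1, 2, 3, 5, 8, 13, 21, 34, 55, 89, 144, 233, 377, 610, 987, 1597, 2584, 4181, 6765, 10946, 17711, 28657, 46368, 75025, 121393, 196418, 317811, 514229, 832040, 1346269, 2178309, 3524578, 5702887, 9227465, 14930352, 24157817, 39088169, 63245986, 102334155, 165580141, 267914296, 433494437, 701408733
F(44) = 701408733


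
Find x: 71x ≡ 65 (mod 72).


GCD(71, 72) = 1, unique solution
a^(-1) mod 72 = 71
x = 71 * 65 mod 72 = 7

x ≡ 7 (mod 72)


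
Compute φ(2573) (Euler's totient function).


2573 = 31 × 83
Prime factors: 31, 83
φ(2573) = 2573 × (1-1/31) × (1-1/83)
= 2573 × 30/31 × 82/83 = 2460

φ(2573) = 2460


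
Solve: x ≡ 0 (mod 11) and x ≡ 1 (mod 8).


M = 11*8 = 88
M1 = M/11 = 8, M2 = M/8 = 11
M1^(-1) mod 11 = 7, M2^(-1) mod 8 = 3
x = 0*8*7 + 1*11*3 = 33
33 mod 88 = 33
Check: 33 mod 11 = 0 ✓, 33 mod 8 = 1 ✓

x ≡ 33 (mod 88)


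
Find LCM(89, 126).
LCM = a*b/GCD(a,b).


GCD(89, 126) = 1
LCM = 89*126/1 = 11214/1 = 11214

LCM = 11214


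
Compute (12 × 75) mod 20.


12 × 75 = 900
900 mod 20 = 0


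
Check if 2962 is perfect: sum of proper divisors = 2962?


Proper divisors of 2962: 1, 2, 1481
Sum = 1 + 2 + 1481 = 1484

No, 2962 is not perfect (1484 ≠ 2962)


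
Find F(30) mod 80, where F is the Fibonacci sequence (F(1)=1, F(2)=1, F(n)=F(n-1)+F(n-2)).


F(k) mod 80 for k=1..30:
1, 1, 2, 3, 5, 8, 13, 21, 34, 55, 9, 64, 73, 57, 50, 27, 77, 24, 21, 45, 66, 31, 17, 48, 65, 33, 18, 51, 69, 40
F(30) mod 80 = 40


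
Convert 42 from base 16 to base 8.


42 (base 16) = 66 (decimal)
66 (decimal) = 102 (base 8)


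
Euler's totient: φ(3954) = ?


3954 = 2 × 3 × 659
Prime factors: 2, 3, 659
φ(3954) = 3954 × (1-1/2) × (1-1/3) × (1-1/659)
= 3954 × 1/2 × 2/3 × 658/659 = 1316

φ(3954) = 1316


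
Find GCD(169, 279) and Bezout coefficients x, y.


Tabular extended Euclidean (each row: r = 169*s + 279*t):
r=169, s=1, t=0
r=279, s=0, t=1
q=0: r=169, s=1, t=0   [169*(1) + 279*(0) = 169]
q=1: r=110, s=-1, t=1   [169*(-1) + 279*(1) = 110]
q=1: r=59, s=2, t=-1   [169*(2) + 279*(-1) = 59]
q=1: r=51, s=-3, t=2   [169*(-3) + 279*(2) = 51]
q=1: r=8, s=5, t=-3   [169*(5) + 279*(-3) = 8]
q=6: r=3, s=-33, t=20   [169*(-33) + 279*(20) = 3]
q=2: r=2, s=71, t=-43   [169*(71) + 279*(-43) = 2]
q=1: r=1, s=-104, t=63   [169*(-104) + 279*(63) = 1]
q=2: r=0, s=279, t=-169   [169*(279) + 279*(-169) = 0]
GCD = 1; from the row with r=1: x=-104, y=63
Check: 169*(-104) + 279*(63) = -17576 + 17577 = 1

GCD = 1, x = -104, y = 63


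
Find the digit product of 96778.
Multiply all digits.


9 × 6 × 7 × 7 × 8 = 21168


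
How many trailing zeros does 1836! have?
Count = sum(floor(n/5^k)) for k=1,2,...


floor(1836/5) = 367
floor(1836/25) = 73
floor(1836/125) = 14
floor(1836/625) = 2
Total = 456

456 trailing zeros


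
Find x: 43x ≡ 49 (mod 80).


GCD(43, 80) = 1, unique solution
a^(-1) mod 80 = 67
x = 67 * 49 mod 80 = 3

x ≡ 3 (mod 80)


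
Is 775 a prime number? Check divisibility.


775 / 5 = 155 (exact division)
775 is NOT prime.

No, 775 is not prime


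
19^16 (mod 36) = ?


19^1 mod 36 = 19
19^2 mod 36 = 1
19^3 mod 36 = 19
19^4 mod 36 = 1
19^5 mod 36 = 19
19^6 mod 36 = 1
19^7 mod 36 = 19
19^8 mod 36 = 1
19^9 mod 36 = 19
19^10 mod 36 = 1
19^11 mod 36 = 19
19^12 mod 36 = 1
19^13 mod 36 = 19
19^14 mod 36 = 1
19^15 mod 36 = 19
19^16 mod 36 = 1


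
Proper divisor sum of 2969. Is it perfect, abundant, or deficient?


Proper divisors: 1
Sum = 1 = 1
1 < 2969 → deficient

s(2969) = 1 (deficient)


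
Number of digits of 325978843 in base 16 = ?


325978843 in base 16 = 136E0ADB
Number of digits = 8

8 digits (base 16)


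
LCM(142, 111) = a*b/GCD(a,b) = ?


GCD(142, 111) = 1
LCM = 142*111/1 = 15762/1 = 15762

LCM = 15762


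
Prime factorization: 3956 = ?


3956 / 2 = 1978
1978 / 2 = 989
989 / 23 = 43
43 / 43 = 1
3956 = 2^2 × 23 × 43


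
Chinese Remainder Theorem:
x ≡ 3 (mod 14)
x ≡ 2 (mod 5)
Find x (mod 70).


M = 14*5 = 70
M1 = M/14 = 5, M2 = M/5 = 14
M1^(-1) mod 14 = 3, M2^(-1) mod 5 = 4
x = 3*5*3 + 2*14*4 = 157
157 mod 70 = 17
Check: 17 mod 14 = 3 ✓, 17 mod 5 = 2 ✓

x ≡ 17 (mod 70)


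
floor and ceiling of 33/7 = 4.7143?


33/7 = 4.7143
floor = 4
ceil = 5

floor = 4, ceil = 5


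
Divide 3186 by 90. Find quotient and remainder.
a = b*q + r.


3186 = 90 * 35 + 36
Check: 3150 + 36 = 3186

q = 35, r = 36


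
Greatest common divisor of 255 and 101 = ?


255 = 2 * 101 + 53
101 = 1 * 53 + 48
53 = 1 * 48 + 5
48 = 9 * 5 + 3
5 = 1 * 3 + 2
3 = 1 * 2 + 1
2 = 2 * 1 + 0
GCD = 1


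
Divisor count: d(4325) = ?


4325 = 5^2 × 173^1
d(4325) = (2+1) × (1+1) = 6

6 divisors


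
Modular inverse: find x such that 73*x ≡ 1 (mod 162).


Use the extended Euclidean algorithm on (162, 73); each row r = 162*s + 73*t:
r=162, s=1, t=0
r=73, s=0, t=1
q=2: r=16, s=1, t=-2   [162*(1) + 73*(-2) = 16]
q=4: r=9, s=-4, t=9   [162*(-4) + 73*(9) = 9]
q=1: r=7, s=5, t=-11   [162*(5) + 73*(-11) = 7]
q=1: r=2, s=-9, t=20   [162*(-9) + 73*(20) = 2]
q=3: r=1, s=32, t=-71   [162*(32) + 73*(-71) = 1]
q=2: r=0, s=-73, t=162   [162*(-73) + 73*(162) = 0]
GCD = 1 with t = -71, so 73*(-71) ≡ 1 (mod 162)
Inverse = -71 mod 162 = 91
Check: 73 * 91 = 6643 ≡ 1 (mod 162)

73^(-1) ≡ 91 (mod 162)


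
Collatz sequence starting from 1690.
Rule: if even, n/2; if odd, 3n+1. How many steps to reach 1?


1690 → 845 → 2536 → 1268 → 634 → 317 → 952 → 476 → 238 → 119 → 358 → 179 → 538 → 269 → 808 → 404 → 202 → 101 → 304 → 152 → 76 → 38 → 19 → 58 → 29 → 88 → 44 → 22 → 11 → 34 → 17 → 52 → 26 → 13 → 40 → 20 → 10 → 5 → 16 → 8 → 4 → 2 → 1
Total steps = 42

42 steps


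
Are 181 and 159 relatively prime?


Euclidean algorithm:
181 = 1 * 159 + 22
159 = 7 * 22 + 5
22 = 4 * 5 + 2
5 = 2 * 2 + 1
2 = 2 * 1 + 0
GCD(181, 159) = 1

Yes, coprime (GCD = 1)


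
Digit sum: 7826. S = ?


7 + 8 + 2 + 6 = 23


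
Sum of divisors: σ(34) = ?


Divisors of 34: 1, 2, 17, 34
Sum = 1 + 2 + 17 + 34 = 54

σ(34) = 54


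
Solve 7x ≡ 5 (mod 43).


GCD(7, 43) = 1, unique solution
a^(-1) mod 43 = 37
x = 37 * 5 mod 43 = 13

x ≡ 13 (mod 43)


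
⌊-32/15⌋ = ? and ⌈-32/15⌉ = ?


-32/15 = -2.1333
floor = -3
ceil = -2

floor = -3, ceil = -2


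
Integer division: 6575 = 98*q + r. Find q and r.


6575 = 98 * 67 + 9
Check: 6566 + 9 = 6575

q = 67, r = 9


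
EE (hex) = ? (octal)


EE (base 16) = 238 (decimal)
238 (decimal) = 356 (base 8)


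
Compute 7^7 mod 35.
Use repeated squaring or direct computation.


7^1 mod 35 = 7
7^2 mod 35 = 14
7^3 mod 35 = 28
7^4 mod 35 = 21
7^5 mod 35 = 7
7^6 mod 35 = 14
7^7 mod 35 = 28


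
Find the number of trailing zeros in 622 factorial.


floor(622/5) = 124
floor(622/25) = 24
floor(622/125) = 4
Total = 152

152 trailing zeros


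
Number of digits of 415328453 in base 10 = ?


415328453 has 9 digits in base 10
floor(log10(415328453)) + 1 = floor(8.6184) + 1 = 9

9 digits (base 10)


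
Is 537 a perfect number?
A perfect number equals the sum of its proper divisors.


Proper divisors of 537: 1, 3, 179
Sum = 1 + 3 + 179 = 183

No, 537 is not perfect (183 ≠ 537)


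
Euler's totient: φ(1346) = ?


1346 = 2 × 673
Prime factors: 2, 673
φ(1346) = 1346 × (1-1/2) × (1-1/673)
= 1346 × 1/2 × 672/673 = 672

φ(1346) = 672


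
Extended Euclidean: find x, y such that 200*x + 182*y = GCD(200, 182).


Tabular extended Euclidean (each row: r = 200*s + 182*t):
r=200, s=1, t=0
r=182, s=0, t=1
q=1: r=18, s=1, t=-1   [200*(1) + 182*(-1) = 18]
q=10: r=2, s=-10, t=11   [200*(-10) + 182*(11) = 2]
q=9: r=0, s=91, t=-100   [200*(91) + 182*(-100) = 0]
GCD = 2; from the row with r=2: x=-10, y=11
Check: 200*(-10) + 182*(11) = -2000 + 2002 = 2

GCD = 2, x = -10, y = 11


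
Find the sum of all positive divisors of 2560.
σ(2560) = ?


Divisors of 2560: 1, 2, 4, 5, 8, 10, 16, 20, 32, 40, 64, 80, 128, 160, 256, 320, 512, 640, 1280, 2560
Sum = 1 + 2 + 4 + 5 + 8 + 10 + 16 + 20 + 32 + 40 + 64 + 80 + 128 + 160 + 256 + 320 + 512 + 640 + 1280 + 2560 = 6138

σ(2560) = 6138


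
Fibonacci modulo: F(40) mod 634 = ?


F(k) mod 634 for k=1..40:
1, 1, 2, 3, 5, 8, 13, 21, 34, 55, 89, 144, 233, 377, 610, 353, 329, 48, 377, 425, 168, 593, 127, 86, 213, 299, 512, 177, 55, 232, 287, 519, 172, 57, 229, 286, 515, 167, 48, 215
F(40) mod 634 = 215


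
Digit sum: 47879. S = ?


4 + 7 + 8 + 7 + 9 = 35


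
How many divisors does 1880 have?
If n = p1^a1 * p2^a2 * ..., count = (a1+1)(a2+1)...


1880 = 2^3 × 5^1 × 47^1
d(1880) = (3+1) × (1+1) × (1+1) = 16

16 divisors


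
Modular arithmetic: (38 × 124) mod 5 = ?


38 × 124 = 4712
4712 mod 5 = 2


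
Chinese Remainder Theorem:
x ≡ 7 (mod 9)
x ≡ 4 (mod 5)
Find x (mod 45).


M = 9*5 = 45
M1 = M/9 = 5, M2 = M/5 = 9
M1^(-1) mod 9 = 2, M2^(-1) mod 5 = 4
x = 7*5*2 + 4*9*4 = 214
214 mod 45 = 34
Check: 34 mod 9 = 7 ✓, 34 mod 5 = 4 ✓

x ≡ 34 (mod 45)


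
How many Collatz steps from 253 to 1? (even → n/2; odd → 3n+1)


253 → 760 → 380 → 190 → 95 → 286 → 143 → 430 → 215 → 646 → 323 → 970 → 485 → 1456 → 728 → 364 → 182 → 91 → 274 → 137 → 412 → 206 → 103 → 310 → 155 → 466 → 233 → 700 → 350 → 175 → 526 → 263 → 790 → 395 → 1186 → 593 → 1780 → 890 → 445 → 1336 → 668 → 334 → 167 → 502 → 251 → 754 → 377 → 1132 → 566 → 283 → 850 → 425 → 1276 → 638 → 319 → 958 → 479 → 1438 → 719 → 2158 → 1079 → 3238 → 1619 → 4858 → 2429 → 7288 → 3644 → 1822 → 911 → 2734 → 1367 → 4102 → 2051 → 6154 → 3077 → 9232 → 4616 → 2308 → 1154 → 577 → 1732 → 866 → 433 → 1300 → 650 → 325 → 976 → 488 → 244 → 122 → 61 → 184 → 92 → 46 → 23 → 70 → 35 → 106 → 53 → 160 → 80 → 40 → 20 → 10 → 5 → 16 → 8 → 4 → 2 → 1
Total steps = 109

109 steps


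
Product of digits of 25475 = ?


2 × 5 × 4 × 7 × 5 = 1400


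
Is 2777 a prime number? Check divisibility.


Check divisors up to sqrt(2777) = 52.6972
No divisors found.
2777 is prime.

Yes, 2777 is prime


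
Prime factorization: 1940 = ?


1940 / 2 = 970
970 / 2 = 485
485 / 5 = 97
97 / 97 = 1
1940 = 2^2 × 5 × 97


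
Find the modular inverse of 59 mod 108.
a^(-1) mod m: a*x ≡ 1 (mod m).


Use the extended Euclidean algorithm on (108, 59); each row r = 108*s + 59*t:
r=108, s=1, t=0
r=59, s=0, t=1
q=1: r=49, s=1, t=-1   [108*(1) + 59*(-1) = 49]
q=1: r=10, s=-1, t=2   [108*(-1) + 59*(2) = 10]
q=4: r=9, s=5, t=-9   [108*(5) + 59*(-9) = 9]
q=1: r=1, s=-6, t=11   [108*(-6) + 59*(11) = 1]
q=9: r=0, s=59, t=-108   [108*(59) + 59*(-108) = 0]
GCD = 1 with t = 11, so 59*(11) ≡ 1 (mod 108)
Inverse = 11 mod 108 = 11
Check: 59 * 11 = 649 ≡ 1 (mod 108)

59^(-1) ≡ 11 (mod 108)


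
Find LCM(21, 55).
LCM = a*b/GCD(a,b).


GCD(21, 55) = 1
LCM = 21*55/1 = 1155/1 = 1155

LCM = 1155


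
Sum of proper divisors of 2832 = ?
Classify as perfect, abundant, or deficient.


Proper divisors: 1, 2, 3, 4, 6, 8, 12, 16, 24, 48, 59, 118, 177, 236, 354, 472, 708, 944, 1416
Sum = 1 + 2 + 3 + 4 + 6 + 8 + 12 + 16 + 24 + 48 + 59 + 118 + 177 + 236 + 354 + 472 + 708 + 944 + 1416 = 4608
4608 > 2832 → abundant

s(2832) = 4608 (abundant)


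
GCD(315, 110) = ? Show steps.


315 = 2 * 110 + 95
110 = 1 * 95 + 15
95 = 6 * 15 + 5
15 = 3 * 5 + 0
GCD = 5


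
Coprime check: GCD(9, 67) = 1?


Euclidean algorithm:
67 = 7 * 9 + 4
9 = 2 * 4 + 1
4 = 4 * 1 + 0
GCD(9, 67) = 1

Yes, coprime (GCD = 1)


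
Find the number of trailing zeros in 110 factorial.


floor(110/5) = 22
floor(110/25) = 4
Total = 26

26 trailing zeros


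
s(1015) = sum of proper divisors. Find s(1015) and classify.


Proper divisors: 1, 5, 7, 29, 35, 145, 203
Sum = 1 + 5 + 7 + 29 + 35 + 145 + 203 = 425
425 < 1015 → deficient

s(1015) = 425 (deficient)


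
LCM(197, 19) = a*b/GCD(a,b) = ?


GCD(197, 19) = 1
LCM = 197*19/1 = 3743/1 = 3743

LCM = 3743


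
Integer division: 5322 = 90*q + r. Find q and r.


5322 = 90 * 59 + 12
Check: 5310 + 12 = 5322

q = 59, r = 12


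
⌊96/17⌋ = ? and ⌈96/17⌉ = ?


96/17 = 5.6471
floor = 5
ceil = 6

floor = 5, ceil = 6


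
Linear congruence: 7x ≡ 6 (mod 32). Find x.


GCD(7, 32) = 1, unique solution
a^(-1) mod 32 = 23
x = 23 * 6 mod 32 = 10

x ≡ 10 (mod 32)


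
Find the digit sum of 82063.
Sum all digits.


8 + 2 + 0 + 6 + 3 = 19


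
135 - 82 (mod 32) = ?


135 - 82 = 53
53 mod 32 = 21


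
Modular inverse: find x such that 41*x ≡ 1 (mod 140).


Use the extended Euclidean algorithm on (140, 41); each row r = 140*s + 41*t:
r=140, s=1, t=0
r=41, s=0, t=1
q=3: r=17, s=1, t=-3   [140*(1) + 41*(-3) = 17]
q=2: r=7, s=-2, t=7   [140*(-2) + 41*(7) = 7]
q=2: r=3, s=5, t=-17   [140*(5) + 41*(-17) = 3]
q=2: r=1, s=-12, t=41   [140*(-12) + 41*(41) = 1]
q=3: r=0, s=41, t=-140   [140*(41) + 41*(-140) = 0]
GCD = 1 with t = 41, so 41*(41) ≡ 1 (mod 140)
Inverse = 41 mod 140 = 41
Check: 41 * 41 = 1681 ≡ 1 (mod 140)

41^(-1) ≡ 41 (mod 140)


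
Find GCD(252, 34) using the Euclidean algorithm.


252 = 7 * 34 + 14
34 = 2 * 14 + 6
14 = 2 * 6 + 2
6 = 3 * 2 + 0
GCD = 2


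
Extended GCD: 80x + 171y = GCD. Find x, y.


Tabular extended Euclidean (each row: r = 80*s + 171*t):
r=80, s=1, t=0
r=171, s=0, t=1
q=0: r=80, s=1, t=0   [80*(1) + 171*(0) = 80]
q=2: r=11, s=-2, t=1   [80*(-2) + 171*(1) = 11]
q=7: r=3, s=15, t=-7   [80*(15) + 171*(-7) = 3]
q=3: r=2, s=-47, t=22   [80*(-47) + 171*(22) = 2]
q=1: r=1, s=62, t=-29   [80*(62) + 171*(-29) = 1]
q=2: r=0, s=-171, t=80   [80*(-171) + 171*(80) = 0]
GCD = 1; from the row with r=1: x=62, y=-29
Check: 80*(62) + 171*(-29) = 4960 - 4959 = 1

GCD = 1, x = 62, y = -29


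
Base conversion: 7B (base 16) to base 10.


7B (base 16) = 123 (decimal)
123 (decimal) = 123 (base 10)


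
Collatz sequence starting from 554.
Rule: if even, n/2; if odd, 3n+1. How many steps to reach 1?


554 → 277 → 832 → 416 → 208 → 104 → 52 → 26 → 13 → 40 → 20 → 10 → 5 → 16 → 8 → 4 → 2 → 1
Total steps = 17

17 steps


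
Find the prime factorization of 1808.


1808 / 2 = 904
904 / 2 = 452
452 / 2 = 226
226 / 2 = 113
113 / 113 = 1
1808 = 2^4 × 113


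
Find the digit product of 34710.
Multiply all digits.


3 × 4 × 7 × 1 × 0 = 0


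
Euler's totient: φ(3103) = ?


3103 = 29 × 107
Prime factors: 29, 107
φ(3103) = 3103 × (1-1/29) × (1-1/107)
= 3103 × 28/29 × 106/107 = 2968

φ(3103) = 2968


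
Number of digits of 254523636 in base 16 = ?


254523636 in base 16 = F2BB8F4
Number of digits = 7

7 digits (base 16)


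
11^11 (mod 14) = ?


11^1 mod 14 = 11
11^2 mod 14 = 9
11^3 mod 14 = 1
11^4 mod 14 = 11
11^5 mod 14 = 9
11^6 mod 14 = 1
11^7 mod 14 = 11
11^8 mod 14 = 9
11^9 mod 14 = 1
11^10 mod 14 = 11
11^11 mod 14 = 9


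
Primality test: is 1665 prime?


1665 / 3 = 555 (exact division)
1665 is NOT prime.

No, 1665 is not prime


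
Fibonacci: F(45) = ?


Sequence: 1, 1, 2, 3, 5, 8, 13, 21, 34, 55, 89, 144, 233, 377, 610, 987, 1597, 2584, 4181, 6765, 10946, 17711, 28657, 46368, 75025, 121393, 196418, 317811, 514229, 832040, 1346269, 2178309, 3524578, 5702887, 9227465, 14930352, 24157817, 39088169, 63245986, 102334155, 165580141, 267914296, 433494437, 701408733, 1134903170
F(45) = 1134903170


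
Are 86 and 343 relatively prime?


Euclidean algorithm:
343 = 3 * 86 + 85
86 = 1 * 85 + 1
85 = 85 * 1 + 0
GCD(86, 343) = 1

Yes, coprime (GCD = 1)


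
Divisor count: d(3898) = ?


3898 = 2^1 × 1949^1
d(3898) = (1+1) × (1+1) = 4

4 divisors


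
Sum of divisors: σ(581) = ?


Divisors of 581: 1, 7, 83, 581
Sum = 1 + 7 + 83 + 581 = 672

σ(581) = 672


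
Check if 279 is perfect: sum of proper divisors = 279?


Proper divisors of 279: 1, 3, 9, 31, 93
Sum = 1 + 3 + 9 + 31 + 93 = 137

No, 279 is not perfect (137 ≠ 279)


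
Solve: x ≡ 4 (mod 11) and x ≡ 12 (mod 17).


M = 11*17 = 187
M1 = M/11 = 17, M2 = M/17 = 11
M1^(-1) mod 11 = 2, M2^(-1) mod 17 = 14
x = 4*17*2 + 12*11*14 = 1984
1984 mod 187 = 114
Check: 114 mod 11 = 4 ✓, 114 mod 17 = 12 ✓

x ≡ 114 (mod 187)


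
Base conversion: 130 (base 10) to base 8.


130 (base 10) = 130 (decimal)
130 (decimal) = 202 (base 8)


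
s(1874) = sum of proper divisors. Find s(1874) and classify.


Proper divisors: 1, 2, 937
Sum = 1 + 2 + 937 = 940
940 < 1874 → deficient

s(1874) = 940 (deficient)


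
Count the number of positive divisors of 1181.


1181 = 1181^1
d(1181) = (1+1) = 2

2 divisors


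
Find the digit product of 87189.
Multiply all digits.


8 × 7 × 1 × 8 × 9 = 4032


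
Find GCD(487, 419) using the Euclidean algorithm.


487 = 1 * 419 + 68
419 = 6 * 68 + 11
68 = 6 * 11 + 2
11 = 5 * 2 + 1
2 = 2 * 1 + 0
GCD = 1


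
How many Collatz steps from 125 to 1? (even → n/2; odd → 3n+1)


125 → 376 → 188 → 94 → 47 → 142 → 71 → 214 → 107 → 322 → 161 → 484 → 242 → 121 → 364 → 182 → 91 → 274 → 137 → 412 → 206 → 103 → 310 → 155 → 466 → 233 → 700 → 350 → 175 → 526 → 263 → 790 → 395 → 1186 → 593 → 1780 → 890 → 445 → 1336 → 668 → 334 → 167 → 502 → 251 → 754 → 377 → 1132 → 566 → 283 → 850 → 425 → 1276 → 638 → 319 → 958 → 479 → 1438 → 719 → 2158 → 1079 → 3238 → 1619 → 4858 → 2429 → 7288 → 3644 → 1822 → 911 → 2734 → 1367 → 4102 → 2051 → 6154 → 3077 → 9232 → 4616 → 2308 → 1154 → 577 → 1732 → 866 → 433 → 1300 → 650 → 325 → 976 → 488 → 244 → 122 → 61 → 184 → 92 → 46 → 23 → 70 → 35 → 106 → 53 → 160 → 80 → 40 → 20 → 10 → 5 → 16 → 8 → 4 → 2 → 1
Total steps = 108

108 steps


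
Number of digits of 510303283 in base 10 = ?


510303283 has 9 digits in base 10
floor(log10(510303283)) + 1 = floor(8.7078) + 1 = 9

9 digits (base 10)


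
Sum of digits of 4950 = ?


4 + 9 + 5 + 0 = 18


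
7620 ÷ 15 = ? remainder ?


7620 = 15 * 508 + 0
Check: 7620 + 0 = 7620

q = 508, r = 0


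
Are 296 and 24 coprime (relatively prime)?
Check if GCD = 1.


Euclidean algorithm:
296 = 12 * 24 + 8
24 = 3 * 8 + 0
GCD(296, 24) = 8

No, not coprime (GCD = 8)


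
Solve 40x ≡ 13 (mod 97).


GCD(40, 97) = 1, unique solution
a^(-1) mod 97 = 17
x = 17 * 13 mod 97 = 27

x ≡ 27 (mod 97)


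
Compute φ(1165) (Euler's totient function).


1165 = 5 × 233
Prime factors: 5, 233
φ(1165) = 1165 × (1-1/5) × (1-1/233)
= 1165 × 4/5 × 232/233 = 928

φ(1165) = 928
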